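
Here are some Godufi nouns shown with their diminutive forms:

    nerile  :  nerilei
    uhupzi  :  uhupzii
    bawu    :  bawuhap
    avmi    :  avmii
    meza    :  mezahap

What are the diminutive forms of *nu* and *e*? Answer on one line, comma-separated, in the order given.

nuhap, ei

The suffix is conditioned by the last vowel: -i when the last vowel of the stem is a front vowel (*nerile*, *uhupzi*, *avmi*); -hap when the last vowel of the stem is a back vowel (*bawu*, *meza*).
The last vowel of *nu* is /u/, which is a back vowel, so the suffix is -hap, giving *nuhap*.
The last vowel of *e* is /e/, which is a front vowel, so the suffix is -i, giving *ei*.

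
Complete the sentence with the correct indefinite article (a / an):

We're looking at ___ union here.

The indefinite article is chosen by the initial *sound* of the following word, not its spelling.
*union* begins with the sound /juː/ (u pronounced /juː/) — a consonant sound.
So the article is *a*: We're looking at a union here.

a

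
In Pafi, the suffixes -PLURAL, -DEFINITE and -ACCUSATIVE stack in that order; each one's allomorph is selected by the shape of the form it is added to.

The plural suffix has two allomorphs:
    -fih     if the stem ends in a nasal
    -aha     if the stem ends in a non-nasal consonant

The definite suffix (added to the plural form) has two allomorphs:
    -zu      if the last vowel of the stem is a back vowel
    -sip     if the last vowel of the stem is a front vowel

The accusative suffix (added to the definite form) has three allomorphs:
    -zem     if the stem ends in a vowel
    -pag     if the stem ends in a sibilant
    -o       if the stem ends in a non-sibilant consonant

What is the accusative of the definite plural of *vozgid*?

*vozgid*: final consonant = /d/, non-nasal → -aha → *vozgidaha*.
The last vowel of the plural form *vozgidaha* is /a/, which is a back vowel, so the definite suffix is -zu, giving *vozgidahazu*.
The definite form *vozgidahazu*: final sound = /u/, a vowel → -zem → *vozgidahazuzem*.

vozgidahazuzem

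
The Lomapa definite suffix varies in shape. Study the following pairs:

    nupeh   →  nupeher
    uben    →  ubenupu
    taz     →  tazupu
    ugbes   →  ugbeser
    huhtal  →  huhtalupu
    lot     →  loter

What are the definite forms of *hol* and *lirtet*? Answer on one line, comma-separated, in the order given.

The pattern is voicing of the final consonant: -er when the stem ends in a voiceless consonant (*nupeh*, *ugbes*, *lot*); -upu when the stem ends in a voiced consonant (*uben*, *taz*, *huhtal*).
The final consonant of *hol* is /l/, which is voiced, so the suffix is -upu, giving *holupu*.
The final consonant of *lirtet* is /t/, which is voiceless, so the suffix is -er, giving *lirteter*.

holupu, lirteter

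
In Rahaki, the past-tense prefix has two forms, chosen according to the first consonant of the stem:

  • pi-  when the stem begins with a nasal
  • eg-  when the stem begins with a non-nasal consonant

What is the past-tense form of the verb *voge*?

egvoge

Since the first consonant of *voge* is /v/ (non-nasal), it takes eg-, giving *egvoge*.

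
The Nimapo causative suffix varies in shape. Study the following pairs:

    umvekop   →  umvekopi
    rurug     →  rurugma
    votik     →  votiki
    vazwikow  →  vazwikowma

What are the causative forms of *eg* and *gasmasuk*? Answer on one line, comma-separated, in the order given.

The pattern is voicing of the final consonant: -i when the stem ends in a voiceless consonant (*umvekop*, *votik*); -ma when the stem ends in a voiced consonant (*rurug*, *vazwikow*).
*eg*: final consonant = /g/, voiced → -ma → *egma*.
*gasmasuk*: final consonant = /k/, voiceless → -i → *gasmasuki*.

egma, gasmasuki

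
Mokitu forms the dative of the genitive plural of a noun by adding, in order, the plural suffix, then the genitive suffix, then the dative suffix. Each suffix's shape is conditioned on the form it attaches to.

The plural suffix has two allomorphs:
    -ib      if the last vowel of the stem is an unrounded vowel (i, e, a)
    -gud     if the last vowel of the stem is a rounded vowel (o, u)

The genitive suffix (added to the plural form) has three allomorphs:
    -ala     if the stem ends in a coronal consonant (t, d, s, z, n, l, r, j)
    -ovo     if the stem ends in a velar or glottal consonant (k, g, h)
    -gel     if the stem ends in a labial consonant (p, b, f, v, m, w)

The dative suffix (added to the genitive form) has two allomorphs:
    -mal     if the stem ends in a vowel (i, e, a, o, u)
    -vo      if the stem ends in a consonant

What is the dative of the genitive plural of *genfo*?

The last vowel of *genfo* is /o/, which is a rounded vowel, so the plural suffix is -gud, giving *genfogud*.
The plural form *genfogud* — final consonant /d/ (coronal) → -ala → *genfogudala*.
Since the final sound of the genitive form *genfogudala* is /a/ (a vowel), it takes -mal, giving *genfogudalamal*.

genfogudalamal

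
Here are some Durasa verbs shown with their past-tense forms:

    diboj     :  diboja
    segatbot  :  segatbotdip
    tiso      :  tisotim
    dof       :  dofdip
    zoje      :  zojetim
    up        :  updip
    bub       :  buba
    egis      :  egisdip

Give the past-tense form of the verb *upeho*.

Looking at the final sound of each stem: -dip when the stem ends in a voiceless consonant (*segatbot*, *dof*, *up*, *egis*); -a when the stem ends in a voiced consonant (*diboj*, *bub*); -tim when the stem ends in a vowel (*tiso*, *zoje*).
Since the final sound of *upeho* is /o/ (a vowel), it takes -tim, giving *upehotim*.

upehotim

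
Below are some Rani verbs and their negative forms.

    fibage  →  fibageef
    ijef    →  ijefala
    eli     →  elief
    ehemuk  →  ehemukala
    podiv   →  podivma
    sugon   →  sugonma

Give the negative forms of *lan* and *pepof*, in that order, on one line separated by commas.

The suffix is conditioned by the final sound: -ala when the stem ends in a voiceless consonant (*ijef*, *ehemuk*); -ma when the stem ends in a voiced consonant (*podiv*, *sugon*); -ef when the stem ends in a vowel (*fibage*, *eli*).
*lan*: final sound = /n/, a voiced consonant → -ma → *lanma*.
*pepof*: final sound = /f/, a voiceless consonant → -ala → *pepofala*.

lanma, pepofala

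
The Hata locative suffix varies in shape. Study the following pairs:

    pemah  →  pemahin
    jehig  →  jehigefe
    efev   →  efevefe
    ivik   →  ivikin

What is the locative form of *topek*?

The pattern is voicing of the final consonant: -in when the stem ends in a voiceless consonant (*pemah*, *ivik*); -efe when the stem ends in a voiced consonant (*jehig*, *efev*).
*topek* — final consonant /k/ (voiceless) → -in → *topekin*.

topekin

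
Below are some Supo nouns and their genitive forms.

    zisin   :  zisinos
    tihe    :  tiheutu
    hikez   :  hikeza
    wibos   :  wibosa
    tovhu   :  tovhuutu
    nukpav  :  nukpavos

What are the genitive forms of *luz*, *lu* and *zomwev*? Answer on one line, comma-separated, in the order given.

luza, luutu, zomwevos

Looking at the final sound of each stem: -a when the stem ends in a sibilant (*hikez*, *wibos*); -os when the stem ends in a non-sibilant consonant (*zisin*, *nukpav*); -utu when the stem ends in a vowel (*tihe*, *tovhu*).
The final sound of *luz* is /z/, which is a sibilant, so the suffix is -a, giving *luza*.
Since the final sound of *lu* is /u/ (a vowel), it takes -utu, giving *luutu*.
*zomwev* — final sound /v/ (a non-sibilant consonant) → -os → *zomwevos*.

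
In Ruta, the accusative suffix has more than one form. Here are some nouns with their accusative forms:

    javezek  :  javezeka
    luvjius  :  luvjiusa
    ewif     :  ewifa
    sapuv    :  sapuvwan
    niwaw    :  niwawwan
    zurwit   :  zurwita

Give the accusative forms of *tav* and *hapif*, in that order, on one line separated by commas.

tavwan, hapifa

The pattern is voicing of the final consonant: -a when the stem ends in a voiceless consonant (*javezek*, *luvjius*, *ewif*, *zurwit*); -wan when the stem ends in a voiced consonant (*sapuv*, *niwaw*).
Since the final consonant of *tav* is /v/ (voiced), it takes -wan, giving *tavwan*.
*hapif* — final consonant /f/ (voiceless) → -a → *hapifa*.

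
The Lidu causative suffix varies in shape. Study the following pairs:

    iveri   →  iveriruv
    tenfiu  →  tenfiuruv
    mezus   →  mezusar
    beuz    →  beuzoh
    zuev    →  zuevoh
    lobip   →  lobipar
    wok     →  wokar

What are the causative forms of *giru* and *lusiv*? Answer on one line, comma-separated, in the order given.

giruruv, lusivoh

The suffix is conditioned by the final sound: -ar when the stem ends in a voiceless consonant (*mezus*, *lobip*, *wok*); -oh when the stem ends in a voiced consonant (*beuz*, *zuev*); -ruv when the stem ends in a vowel (*iveri*, *tenfiu*).
Since the final sound of *giru* is /u/ (a vowel), it takes -ruv, giving *giruruv*.
Since the final sound of *lusiv* is /v/ (a voiced consonant), it takes -oh, giving *lusivoh*.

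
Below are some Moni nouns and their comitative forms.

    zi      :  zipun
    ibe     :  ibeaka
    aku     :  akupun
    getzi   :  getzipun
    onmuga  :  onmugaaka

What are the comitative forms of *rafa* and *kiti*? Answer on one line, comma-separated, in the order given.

rafaaka, kitipun

Looking at the last vowel of each stem: -pun when the last vowel of the stem is a high vowel (*zi*, *aku*, *getzi*); -aka when the last vowel of the stem is a non-high vowel (*ibe*, *onmuga*).
*rafa* — last vowel /a/ (a non-high vowel) → -aka → *rafaaka*.
Since the last vowel of *kiti* is /i/ (a high vowel), it takes -pun, giving *kitipun*.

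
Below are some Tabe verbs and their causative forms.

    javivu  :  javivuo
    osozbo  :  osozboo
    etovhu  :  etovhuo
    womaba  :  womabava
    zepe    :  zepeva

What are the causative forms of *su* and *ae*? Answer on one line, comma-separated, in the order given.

The suffix is conditioned by the last vowel: -o when the last vowel of the stem is a rounded vowel (*javivu*, *osozbo*, *etovhu*); -va when the last vowel of the stem is an unrounded vowel (*womaba*, *zepe*).
*su*: last vowel = /u/, a rounded vowel → -o → *suo*.
The last vowel of *ae* is /e/, which is an unrounded vowel, so the suffix is -va, giving *aeva*.

suo, aeva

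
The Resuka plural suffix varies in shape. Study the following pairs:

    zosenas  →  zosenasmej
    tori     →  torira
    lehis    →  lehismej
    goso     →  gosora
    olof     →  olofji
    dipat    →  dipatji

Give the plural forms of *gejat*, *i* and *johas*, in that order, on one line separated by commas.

The pattern is sibilance of the final sound: -mej when the stem ends in a sibilant (*zosenas*, *lehis*); -ji when the stem ends in a non-sibilant consonant (*olof*, *dipat*); -ra when the stem ends in a vowel (*tori*, *goso*).
The final sound of *gejat* is /t/, which is a non-sibilant consonant, so the suffix is -ji, giving *gejatji*.
Since the final sound of *i* is /i/ (a vowel), it takes -ra, giving *ira*.
Since the final sound of *johas* is /s/ (a sibilant), it takes -mej, giving *johasmej*.

gejatji, ira, johasmej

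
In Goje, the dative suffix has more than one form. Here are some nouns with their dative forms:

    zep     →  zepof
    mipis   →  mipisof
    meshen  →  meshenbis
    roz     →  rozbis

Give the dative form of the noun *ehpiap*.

ehpiapof

The alternation tracks the final consonant of the stem — -of when the stem ends in a voiceless consonant (*zep*, *mipis*); -bis when the stem ends in a voiced consonant (*meshen*, *roz*).
Since the final consonant of *ehpiap* is /p/ (voiceless), it takes -of, giving *ehpiapof*.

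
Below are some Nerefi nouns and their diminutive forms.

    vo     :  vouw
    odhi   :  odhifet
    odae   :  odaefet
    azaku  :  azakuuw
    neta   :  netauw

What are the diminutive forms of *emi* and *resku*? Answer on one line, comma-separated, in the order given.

The alternation tracks the last vowel of the stem — -fet when the last vowel of the stem is a front vowel (*odhi*, *odae*); -uw when the last vowel of the stem is a back vowel (*vo*, *azaku*, *neta*).
Since the last vowel of *emi* is /i/ (a front vowel), it takes -fet, giving *emifet*.
*resku* — last vowel /u/ (a back vowel) → -uw → *reskuuw*.

emifet, reskuuw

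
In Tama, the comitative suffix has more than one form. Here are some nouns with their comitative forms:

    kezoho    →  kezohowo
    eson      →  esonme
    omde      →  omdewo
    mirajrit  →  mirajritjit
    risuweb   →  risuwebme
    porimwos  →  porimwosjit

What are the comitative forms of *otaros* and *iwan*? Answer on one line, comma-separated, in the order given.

otarosjit, iwanme

The suffix is conditioned by the final sound: -jit when the stem ends in a voiceless consonant (*mirajrit*, *porimwos*); -me when the stem ends in a voiced consonant (*eson*, *risuweb*); -wo when the stem ends in a vowel (*kezoho*, *omde*).
*otaros*: final sound = /s/, a voiceless consonant → -jit → *otarosjit*.
The final sound of *iwan* is /n/, which is a voiced consonant, so the suffix is -me, giving *iwanme*.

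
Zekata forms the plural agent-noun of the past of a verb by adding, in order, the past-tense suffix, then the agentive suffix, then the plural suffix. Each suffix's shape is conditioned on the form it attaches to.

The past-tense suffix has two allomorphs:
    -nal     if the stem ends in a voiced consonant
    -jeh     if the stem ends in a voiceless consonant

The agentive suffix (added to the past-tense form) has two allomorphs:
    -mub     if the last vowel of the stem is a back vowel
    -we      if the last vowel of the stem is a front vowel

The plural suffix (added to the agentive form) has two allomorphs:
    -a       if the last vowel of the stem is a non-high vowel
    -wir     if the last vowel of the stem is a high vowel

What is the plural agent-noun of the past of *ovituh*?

*ovituh* — final consonant /h/ (voiceless) → -jeh → *ovituhjeh*.
The last vowel of the past-tense form *ovituhjeh* is /e/, which is a front vowel, so the agentive suffix is -we, giving *ovituhjehwe*.
The agentive form *ovituhjehwe*: last vowel = /e/, a non-high vowel → -a → *ovituhjehwea*.

ovituhjehwea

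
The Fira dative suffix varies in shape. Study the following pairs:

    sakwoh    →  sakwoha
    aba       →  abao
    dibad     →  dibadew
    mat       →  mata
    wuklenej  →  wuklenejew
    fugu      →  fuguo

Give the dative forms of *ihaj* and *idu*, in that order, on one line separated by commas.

ihajew, iduo

Looking at the final sound of each stem: -a when the stem ends in a voiceless consonant (*sakwoh*, *mat*); -ew when the stem ends in a voiced consonant (*dibad*, *wuklenej*); -o when the stem ends in a vowel (*aba*, *fugu*).
The final sound of *ihaj* is /j/, which is a voiced consonant, so the suffix is -ew, giving *ihajew*.
Since the final sound of *idu* is /u/ (a vowel), it takes -o, giving *iduo*.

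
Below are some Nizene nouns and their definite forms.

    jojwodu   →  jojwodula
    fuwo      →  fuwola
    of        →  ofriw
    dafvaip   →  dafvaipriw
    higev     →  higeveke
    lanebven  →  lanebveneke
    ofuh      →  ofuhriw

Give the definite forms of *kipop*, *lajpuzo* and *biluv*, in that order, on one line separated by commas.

Looking at the final sound of each stem: -riw when the stem ends in a voiceless consonant (*of*, *dafvaip*, *ofuh*); -eke when the stem ends in a voiced consonant (*higev*, *lanebven*); -la when the stem ends in a vowel (*jojwodu*, *fuwo*).
*kipop*: final sound = /p/, a voiceless consonant → -riw → *kipopriw*.
Since the final sound of *lajpuzo* is /o/ (a vowel), it takes -la, giving *lajpuzola*.
*biluv* — final sound /v/ (a voiced consonant) → -eke → *biluveke*.

kipopriw, lajpuzola, biluveke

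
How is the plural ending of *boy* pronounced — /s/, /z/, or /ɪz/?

/z/

The stem *boy* ends in a voiced non-sibilant sound.
The plural suffix surfaces as /ɪz/ after sibilants, /s/ after other voiceless consonants, and /z/ after other voiced sounds.
So the plural -s on *boy* is pronounced /z/.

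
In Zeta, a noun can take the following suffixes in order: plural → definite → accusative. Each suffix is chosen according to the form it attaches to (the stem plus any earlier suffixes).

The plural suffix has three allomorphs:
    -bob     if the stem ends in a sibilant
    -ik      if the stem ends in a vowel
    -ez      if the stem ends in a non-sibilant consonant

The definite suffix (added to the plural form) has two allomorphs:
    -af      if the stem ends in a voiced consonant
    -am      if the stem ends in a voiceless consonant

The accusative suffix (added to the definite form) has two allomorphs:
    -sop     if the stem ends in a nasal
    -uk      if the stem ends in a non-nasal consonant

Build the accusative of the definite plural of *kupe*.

kupeikamsop

*kupe* — final sound /e/ (a vowel) → -ik → *kupeik*.
The plural form *kupeik* — final consonant /k/ (voiceless) → -am → *kupeikam*.
The final consonant of the definite form *kupeikam* is /m/, which is a nasal, so the accusative suffix is -sop, giving *kupeikamsop*.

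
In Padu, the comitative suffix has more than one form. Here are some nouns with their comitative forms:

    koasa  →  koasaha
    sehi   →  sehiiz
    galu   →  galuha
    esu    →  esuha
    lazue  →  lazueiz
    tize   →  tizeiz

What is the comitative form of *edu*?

eduha

Looking at the last vowel of each stem: -iz when the last vowel of the stem is a front vowel (*sehi*, *lazue*, *tize*); -ha when the last vowel of the stem is a back vowel (*koasa*, *galu*, *esu*).
Since the last vowel of *edu* is /u/ (a back vowel), it takes -ha, giving *eduha*.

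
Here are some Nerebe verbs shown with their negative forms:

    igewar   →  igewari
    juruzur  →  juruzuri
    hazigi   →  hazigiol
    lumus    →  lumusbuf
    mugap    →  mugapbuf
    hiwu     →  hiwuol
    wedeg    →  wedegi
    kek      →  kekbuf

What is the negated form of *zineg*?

Looking at the final sound of each stem: -buf when the stem ends in a voiceless consonant (*lumus*, *mugap*, *kek*); -i when the stem ends in a voiced consonant (*igewar*, *juruzur*, *wedeg*); -ol when the stem ends in a vowel (*hazigi*, *hiwu*).
*zineg* — final sound /g/ (a voiced consonant) → -i → *zinegi*.

zinegi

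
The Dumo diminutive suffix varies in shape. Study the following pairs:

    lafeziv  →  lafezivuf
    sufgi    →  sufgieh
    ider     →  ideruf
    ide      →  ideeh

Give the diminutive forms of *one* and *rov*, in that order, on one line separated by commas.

oneeh, rovuf

The pattern is consonant vs. vowel: -uf when the stem ends in a consonant (*lafeziv*, *ider*); -eh when the stem ends in a vowel (*sufgi*, *ide*).
Since the final sound of *one* is /e/ (a vowel), it takes -eh, giving *oneeh*.
*rov*: final sound = /v/, a consonant → -uf → *rovuf*.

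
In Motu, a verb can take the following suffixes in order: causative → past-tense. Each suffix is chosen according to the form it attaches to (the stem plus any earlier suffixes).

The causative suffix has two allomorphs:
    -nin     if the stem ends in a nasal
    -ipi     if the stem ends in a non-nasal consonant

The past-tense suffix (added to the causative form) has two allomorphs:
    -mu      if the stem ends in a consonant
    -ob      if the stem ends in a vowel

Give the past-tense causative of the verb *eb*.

ebipiob

Since the final consonant of *eb* is /b/ (non-nasal), it takes -ipi, giving *ebipi*.
Since the final sound of the causative form *ebipi* is /i/ (a vowel), it takes -ob, giving *ebipiob*.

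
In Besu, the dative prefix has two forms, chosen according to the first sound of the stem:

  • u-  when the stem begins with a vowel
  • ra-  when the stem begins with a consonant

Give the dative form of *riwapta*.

rariwapta

*riwapta*: first sound = /r/, a consonant → ra- → *rariwapta*.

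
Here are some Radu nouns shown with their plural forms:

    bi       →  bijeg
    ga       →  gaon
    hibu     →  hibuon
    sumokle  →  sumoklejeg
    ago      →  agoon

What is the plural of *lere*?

The pattern is front/back vowel harmony: -jeg when the last vowel of the stem is a front vowel (*bi*, *sumokle*); -on when the last vowel of the stem is a back vowel (*ga*, *hibu*, *ago*).
*lere* — last vowel /e/ (a front vowel) → -jeg → *lerejeg*.

lerejeg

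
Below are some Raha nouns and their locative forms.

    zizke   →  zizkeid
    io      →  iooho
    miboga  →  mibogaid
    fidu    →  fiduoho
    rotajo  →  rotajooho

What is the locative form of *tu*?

tuoho

Looking at the last vowel of each stem: -oho when the last vowel of the stem is a rounded vowel (*io*, *fidu*, *rotajo*); -id when the last vowel of the stem is an unrounded vowel (*zizke*, *miboga*).
*tu*: last vowel = /u/, a rounded vowel → -oho → *tuoho*.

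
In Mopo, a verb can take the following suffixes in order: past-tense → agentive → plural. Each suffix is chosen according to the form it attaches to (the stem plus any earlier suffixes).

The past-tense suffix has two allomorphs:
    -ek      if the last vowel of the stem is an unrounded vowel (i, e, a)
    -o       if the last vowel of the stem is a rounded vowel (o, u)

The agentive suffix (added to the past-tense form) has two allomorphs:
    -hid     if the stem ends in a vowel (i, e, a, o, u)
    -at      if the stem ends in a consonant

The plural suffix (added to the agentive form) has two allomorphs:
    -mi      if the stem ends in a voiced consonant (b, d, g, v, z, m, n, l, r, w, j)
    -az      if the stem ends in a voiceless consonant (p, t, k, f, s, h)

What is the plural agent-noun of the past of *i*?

*i*: last vowel = /i/, an unrounded vowel → -ek → *iek*.
The past-tense form *iek*: final sound = /k/, a consonant → -at → *iekat*.
Since the final consonant of the agentive form *iekat* is /t/ (voiceless), it takes -az, giving *iekataz*.

iekataz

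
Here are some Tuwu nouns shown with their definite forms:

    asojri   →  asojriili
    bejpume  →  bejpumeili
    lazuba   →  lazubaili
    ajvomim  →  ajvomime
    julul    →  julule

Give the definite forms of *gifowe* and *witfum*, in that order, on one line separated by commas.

Looking at the final sound of each stem: -e when the stem ends in a consonant (*ajvomim*, *julul*); -ili when the stem ends in a vowel (*asojri*, *bejpume*, *lazuba*).
The final sound of *gifowe* is /e/, which is a vowel, so the suffix is -ili, giving *gifoweili*.
Since the final sound of *witfum* is /m/ (a consonant), it takes -e, giving *witfume*.

gifoweili, witfume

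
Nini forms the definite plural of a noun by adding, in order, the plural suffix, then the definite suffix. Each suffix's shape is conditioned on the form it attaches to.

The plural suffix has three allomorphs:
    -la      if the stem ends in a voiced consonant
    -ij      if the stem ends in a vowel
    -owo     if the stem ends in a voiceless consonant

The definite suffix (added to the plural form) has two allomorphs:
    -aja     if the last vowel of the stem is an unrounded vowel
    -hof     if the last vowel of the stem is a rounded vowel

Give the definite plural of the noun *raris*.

rarisowohof

*raris*: final sound = /s/, a voiceless consonant → -owo → *rarisowo*.
The last vowel of the plural form *rarisowo* is /o/, which is a rounded vowel, so the definite suffix is -hof, giving *rarisowohof*.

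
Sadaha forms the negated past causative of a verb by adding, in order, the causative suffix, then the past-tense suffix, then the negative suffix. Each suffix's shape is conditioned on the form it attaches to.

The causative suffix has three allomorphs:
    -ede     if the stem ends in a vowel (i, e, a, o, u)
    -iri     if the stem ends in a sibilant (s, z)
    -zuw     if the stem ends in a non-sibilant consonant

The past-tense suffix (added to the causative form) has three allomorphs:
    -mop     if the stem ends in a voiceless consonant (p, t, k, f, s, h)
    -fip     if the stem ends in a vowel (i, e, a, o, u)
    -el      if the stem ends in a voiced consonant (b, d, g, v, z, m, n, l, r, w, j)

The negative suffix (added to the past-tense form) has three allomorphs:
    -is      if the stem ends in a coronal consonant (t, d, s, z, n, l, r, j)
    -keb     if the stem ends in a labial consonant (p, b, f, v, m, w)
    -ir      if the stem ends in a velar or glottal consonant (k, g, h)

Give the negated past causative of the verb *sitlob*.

The final sound of *sitlob* is /b/, which is a non-sibilant consonant, so the causative suffix is -zuw, giving *sitlobzuw*.
Since the final sound of the causative form *sitlobzuw* is /w/ (a voiced consonant), it takes -el, giving *sitlobzuwel*.
Since the final consonant of the past-tense form *sitlobzuwel* is /l/ (coronal), it takes -is, giving *sitlobzuwelis*.

sitlobzuwelis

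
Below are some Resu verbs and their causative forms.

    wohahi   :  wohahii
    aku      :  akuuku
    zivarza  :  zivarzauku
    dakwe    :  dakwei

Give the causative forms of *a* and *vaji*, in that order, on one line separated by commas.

auku, vajii

The suffix is conditioned by the last vowel: -i when the last vowel of the stem is a front vowel (*wohahi*, *dakwe*); -uku when the last vowel of the stem is a back vowel (*aku*, *zivarza*).
Since the last vowel of *a* is /a/ (a back vowel), it takes -uku, giving *auku*.
Since the last vowel of *vaji* is /i/ (a front vowel), it takes -i, giving *vajii*.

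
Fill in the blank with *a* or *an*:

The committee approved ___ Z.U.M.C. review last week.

The indefinite article is chosen by the initial *sound* of the following word, not its spelling.
The initialism *Z.U.M.C.* is read letter by letter; the first letter, Z, is pronounced /ziː/, which begins with a consonant sound.
So the article is *a*: The committee approved a Z.U.M.C. review last week.

a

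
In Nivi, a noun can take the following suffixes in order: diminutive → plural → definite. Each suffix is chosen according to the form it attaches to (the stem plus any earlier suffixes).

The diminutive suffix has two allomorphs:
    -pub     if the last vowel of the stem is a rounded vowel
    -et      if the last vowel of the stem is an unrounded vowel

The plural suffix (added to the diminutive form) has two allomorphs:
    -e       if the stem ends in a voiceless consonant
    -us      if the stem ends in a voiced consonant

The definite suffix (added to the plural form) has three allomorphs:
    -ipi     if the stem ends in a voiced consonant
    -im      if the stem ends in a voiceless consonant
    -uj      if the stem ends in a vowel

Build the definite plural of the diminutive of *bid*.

bideteuj

Since the last vowel of *bid* is /i/ (an unrounded vowel), it takes -et, giving *bidet*.
The diminutive form *bidet*: final consonant = /t/, voiceless → -e → *bidete*.
The final sound of the plural form *bidete* is /e/, which is a vowel, so the definite suffix is -uj, giving *bideteuj*.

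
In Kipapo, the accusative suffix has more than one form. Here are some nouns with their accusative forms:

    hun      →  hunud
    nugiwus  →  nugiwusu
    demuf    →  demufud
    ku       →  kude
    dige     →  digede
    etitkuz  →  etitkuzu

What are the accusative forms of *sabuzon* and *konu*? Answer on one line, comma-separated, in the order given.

The pattern is sibilance of the final sound: -u when the stem ends in a sibilant (*nugiwus*, *etitkuz*); -ud when the stem ends in a non-sibilant consonant (*hun*, *demuf*); -de when the stem ends in a vowel (*ku*, *dige*).
Since the final sound of *sabuzon* is /n/ (a non-sibilant consonant), it takes -ud, giving *sabuzonud*.
The final sound of *konu* is /u/, which is a vowel, so the suffix is -de, giving *konude*.

sabuzonud, konude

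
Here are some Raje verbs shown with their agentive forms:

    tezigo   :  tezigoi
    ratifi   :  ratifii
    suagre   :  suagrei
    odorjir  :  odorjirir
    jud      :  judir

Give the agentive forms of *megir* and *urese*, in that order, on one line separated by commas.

megirir, uresei

The pattern is consonant vs. vowel: -ir when the stem ends in a consonant (*odorjir*, *jud*); -i when the stem ends in a vowel (*tezigo*, *ratifi*, *suagre*).
*megir* — final sound /r/ (a consonant) → -ir → *megirir*.
Since the final sound of *urese* is /e/ (a vowel), it takes -i, giving *uresei*.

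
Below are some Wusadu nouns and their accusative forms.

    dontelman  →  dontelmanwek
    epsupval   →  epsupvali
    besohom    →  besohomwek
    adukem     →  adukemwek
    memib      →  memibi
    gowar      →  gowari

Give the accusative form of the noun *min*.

The suffix is conditioned by the final consonant: -wek when the stem ends in a nasal (*dontelman*, *besohom*, *adukem*); -i when the stem ends in a non-nasal consonant (*epsupval*, *memib*, *gowar*).
Since the final consonant of *min* is /n/ (a nasal), it takes -wek, giving *minwek*.

minwek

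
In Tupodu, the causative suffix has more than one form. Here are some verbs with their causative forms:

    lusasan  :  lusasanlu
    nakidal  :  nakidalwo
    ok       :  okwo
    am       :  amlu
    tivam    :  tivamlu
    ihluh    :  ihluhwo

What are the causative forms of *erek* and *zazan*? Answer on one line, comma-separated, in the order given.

The alternation tracks the final consonant of the stem — -lu when the stem ends in a nasal (*lusasan*, *am*, *tivam*); -wo when the stem ends in a non-nasal consonant (*nakidal*, *ok*, *ihluh*).
*erek*: final consonant = /k/, non-nasal → -wo → *erekwo*.
Since the final consonant of *zazan* is /n/ (a nasal), it takes -lu, giving *zazanlu*.

erekwo, zazanlu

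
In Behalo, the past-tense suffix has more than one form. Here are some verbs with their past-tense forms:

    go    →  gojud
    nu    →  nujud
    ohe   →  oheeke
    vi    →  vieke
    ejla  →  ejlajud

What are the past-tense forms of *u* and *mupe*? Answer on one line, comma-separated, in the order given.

Looking at the last vowel of each stem: -eke when the last vowel of the stem is a front vowel (*ohe*, *vi*); -jud when the last vowel of the stem is a back vowel (*go*, *nu*, *ejla*).
*u*: last vowel = /u/, a back vowel → -jud → *ujud*.
The last vowel of *mupe* is /e/, which is a front vowel, so the suffix is -eke, giving *mupeeke*.

ujud, mupeeke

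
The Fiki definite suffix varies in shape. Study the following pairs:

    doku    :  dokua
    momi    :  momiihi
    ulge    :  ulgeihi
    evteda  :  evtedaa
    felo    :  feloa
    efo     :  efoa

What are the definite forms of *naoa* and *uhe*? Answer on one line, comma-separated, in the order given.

The pattern is front/back vowel harmony: -ihi when the last vowel of the stem is a front vowel (*momi*, *ulge*); -a when the last vowel of the stem is a back vowel (*doku*, *evteda*, *felo*, *efo*).
Since the last vowel of *naoa* is /a/ (a back vowel), it takes -a, giving *naoaa*.
*uhe* — last vowel /e/ (a front vowel) → -ihi → *uheihi*.

naoaa, uheihi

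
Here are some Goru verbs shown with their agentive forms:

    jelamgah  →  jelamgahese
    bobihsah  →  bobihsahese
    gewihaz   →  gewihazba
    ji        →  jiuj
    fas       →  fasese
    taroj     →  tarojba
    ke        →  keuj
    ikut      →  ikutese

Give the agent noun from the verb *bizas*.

The alternation tracks the final sound of the stem — -ese when the stem ends in a voiceless consonant (*jelamgah*, *bobihsah*, *fas*, *ikut*); -ba when the stem ends in a voiced consonant (*gewihaz*, *taroj*); -uj when the stem ends in a vowel (*ji*, *ke*).
The final sound of *bizas* is /s/, which is a voiceless consonant, so the suffix is -ese, giving *bizasese*.

bizasese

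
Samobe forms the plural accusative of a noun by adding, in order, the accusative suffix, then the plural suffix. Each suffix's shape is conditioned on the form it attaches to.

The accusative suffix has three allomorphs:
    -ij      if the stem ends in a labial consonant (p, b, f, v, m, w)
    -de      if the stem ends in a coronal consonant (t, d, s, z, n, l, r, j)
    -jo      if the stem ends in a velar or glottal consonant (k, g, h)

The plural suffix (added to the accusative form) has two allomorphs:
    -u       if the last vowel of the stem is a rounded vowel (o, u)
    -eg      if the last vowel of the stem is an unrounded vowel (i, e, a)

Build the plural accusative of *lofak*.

lofakjou

Since the final consonant of *lofak* is /k/ (velar/glottal), it takes -jo, giving *lofakjo*.
Since the last vowel of the accusative form *lofakjo* is /o/ (a rounded vowel), it takes -u, giving *lofakjou*.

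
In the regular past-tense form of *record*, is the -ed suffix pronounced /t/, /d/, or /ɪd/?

/ɪd/

The stem *record* ends in /t/ or /d/.
The -ed suffix is realized as /ɪd/ after /t, d/; as /t/ after other voiceless consonants; and as /d/ after other voiced sounds.
So -ed on *record* is pronounced /ɪd/.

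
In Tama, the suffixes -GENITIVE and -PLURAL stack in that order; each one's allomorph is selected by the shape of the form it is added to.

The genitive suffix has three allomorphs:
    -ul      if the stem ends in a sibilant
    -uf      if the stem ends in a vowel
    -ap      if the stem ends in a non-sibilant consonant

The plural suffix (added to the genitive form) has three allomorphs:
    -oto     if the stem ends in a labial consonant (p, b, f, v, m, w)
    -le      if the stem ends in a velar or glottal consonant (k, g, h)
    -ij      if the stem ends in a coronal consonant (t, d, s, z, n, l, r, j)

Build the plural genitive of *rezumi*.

Since the final sound of *rezumi* is /i/ (a vowel), it takes -uf, giving *rezumiuf*.
The final consonant of the genitive form *rezumiuf* is /f/, which is labial, so the plural suffix is -oto, giving *rezumiufoto*.

rezumiufoto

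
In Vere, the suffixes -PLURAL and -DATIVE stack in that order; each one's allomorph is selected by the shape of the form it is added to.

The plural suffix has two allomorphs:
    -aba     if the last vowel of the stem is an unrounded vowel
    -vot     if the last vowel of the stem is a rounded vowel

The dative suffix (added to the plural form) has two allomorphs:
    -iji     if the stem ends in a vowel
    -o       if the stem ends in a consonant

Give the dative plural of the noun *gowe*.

*gowe* — last vowel /e/ (an unrounded vowel) → -aba → *goweaba*.
The plural form *goweaba*: final sound = /a/, a vowel → -iji → *goweabaiji*.

goweabaiji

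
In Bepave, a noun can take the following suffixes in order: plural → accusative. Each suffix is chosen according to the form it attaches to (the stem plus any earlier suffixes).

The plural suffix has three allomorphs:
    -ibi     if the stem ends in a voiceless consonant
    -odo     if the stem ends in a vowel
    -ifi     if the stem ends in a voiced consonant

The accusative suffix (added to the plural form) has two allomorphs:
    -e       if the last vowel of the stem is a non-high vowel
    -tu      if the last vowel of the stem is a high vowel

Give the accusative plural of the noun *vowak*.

Since the final sound of *vowak* is /k/ (a voiceless consonant), it takes -ibi, giving *vowakibi*.
Since the last vowel of the plural form *vowakibi* is /i/ (a high vowel), it takes -tu, giving *vowakibitu*.

vowakibitu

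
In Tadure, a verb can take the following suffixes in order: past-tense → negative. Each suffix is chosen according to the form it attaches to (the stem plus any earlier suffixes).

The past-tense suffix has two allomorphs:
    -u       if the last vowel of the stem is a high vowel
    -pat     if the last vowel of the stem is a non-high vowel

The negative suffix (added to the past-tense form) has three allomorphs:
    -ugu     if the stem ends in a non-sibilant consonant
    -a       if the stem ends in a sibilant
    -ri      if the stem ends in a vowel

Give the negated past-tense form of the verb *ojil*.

ojiluri

Since the last vowel of *ojil* is /i/ (a high vowel), it takes -u, giving *ojilu*.
The final sound of the past-tense form *ojilu* is /u/, which is a vowel, so the negative suffix is -ri, giving *ojiluri*.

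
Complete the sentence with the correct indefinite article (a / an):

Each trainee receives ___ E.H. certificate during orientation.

an

The indefinite article is chosen by the initial *sound* of the following word, not its spelling.
The initialism *E.H.* is read letter by letter; the first letter, E, is pronounced /iː/, which begins with a vowel sound.
So the article is *an*: Each trainee receives an E.H. certificate during orientation.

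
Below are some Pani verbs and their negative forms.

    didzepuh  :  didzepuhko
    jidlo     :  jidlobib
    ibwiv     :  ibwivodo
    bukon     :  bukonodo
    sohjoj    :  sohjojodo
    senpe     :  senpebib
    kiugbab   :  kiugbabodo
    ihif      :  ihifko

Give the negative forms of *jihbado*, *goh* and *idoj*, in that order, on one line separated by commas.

jihbadobib, gohko, idojodo

Looking at the final sound of each stem: -ko when the stem ends in a voiceless consonant (*didzepuh*, *ihif*); -odo when the stem ends in a voiced consonant (*ibwiv*, *bukon*, *sohjoj*, *kiugbab*); -bib when the stem ends in a vowel (*jidlo*, *senpe*).
Since the final sound of *jihbado* is /o/ (a vowel), it takes -bib, giving *jihbadobib*.
*goh* — final sound /h/ (a voiceless consonant) → -ko → *gohko*.
*idoj* — final sound /j/ (a voiced consonant) → -odo → *idojodo*.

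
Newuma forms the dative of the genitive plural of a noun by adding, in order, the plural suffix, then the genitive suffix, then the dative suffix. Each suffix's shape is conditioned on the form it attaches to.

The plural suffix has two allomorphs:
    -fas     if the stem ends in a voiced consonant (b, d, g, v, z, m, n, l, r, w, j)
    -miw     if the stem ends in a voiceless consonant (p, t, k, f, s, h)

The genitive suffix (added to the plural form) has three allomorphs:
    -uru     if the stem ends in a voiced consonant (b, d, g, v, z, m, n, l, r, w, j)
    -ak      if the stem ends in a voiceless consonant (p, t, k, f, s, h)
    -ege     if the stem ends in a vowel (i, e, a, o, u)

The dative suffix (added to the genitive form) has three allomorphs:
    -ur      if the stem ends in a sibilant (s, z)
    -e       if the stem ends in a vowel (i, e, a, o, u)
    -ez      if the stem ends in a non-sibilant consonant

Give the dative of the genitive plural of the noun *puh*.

puhmiwurue

Since the final consonant of *puh* is /h/ (voiceless), it takes -miw, giving *puhmiw*.
The final sound of the plural form *puhmiw* is /w/, which is a voiced consonant, so the genitive suffix is -uru, giving *puhmiwuru*.
Since the final sound of the genitive form *puhmiwuru* is /u/ (a vowel), it takes -e, giving *puhmiwurue*.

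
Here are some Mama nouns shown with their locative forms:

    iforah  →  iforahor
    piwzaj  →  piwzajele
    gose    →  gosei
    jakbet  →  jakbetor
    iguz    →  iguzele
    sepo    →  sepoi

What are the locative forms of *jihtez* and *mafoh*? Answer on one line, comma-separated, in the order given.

jihtezele, mafohor

The alternation tracks the final sound of the stem — -or when the stem ends in a voiceless consonant (*iforah*, *jakbet*); -ele when the stem ends in a voiced consonant (*piwzaj*, *iguz*); -i when the stem ends in a vowel (*gose*, *sepo*).
*jihtez*: final sound = /z/, a voiced consonant → -ele → *jihtezele*.
Since the final sound of *mafoh* is /h/ (a voiceless consonant), it takes -or, giving *mafohor*.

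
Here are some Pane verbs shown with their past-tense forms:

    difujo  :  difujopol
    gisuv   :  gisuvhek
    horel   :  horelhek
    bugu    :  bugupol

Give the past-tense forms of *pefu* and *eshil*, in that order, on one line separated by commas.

The suffix is conditioned by the final sound: -hek when the stem ends in a consonant (*gisuv*, *horel*); -pol when the stem ends in a vowel (*difujo*, *bugu*).
*pefu* — final sound /u/ (a vowel) → -pol → *pefupol*.
*eshil* — final sound /l/ (a consonant) → -hek → *eshilhek*.

pefupol, eshilhek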